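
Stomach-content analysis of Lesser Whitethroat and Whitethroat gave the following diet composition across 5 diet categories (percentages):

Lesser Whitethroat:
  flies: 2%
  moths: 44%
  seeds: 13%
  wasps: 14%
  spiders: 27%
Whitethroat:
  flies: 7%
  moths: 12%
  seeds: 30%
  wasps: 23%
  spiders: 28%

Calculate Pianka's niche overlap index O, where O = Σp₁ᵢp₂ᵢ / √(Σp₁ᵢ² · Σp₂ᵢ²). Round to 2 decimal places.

0.74

Convert percentages to proportions (divide by 100).
Σ p₁ᵢp₂ᵢ = 0.0014 + 0.0528 + 0.0390 + 0.0322 + 0.0756 = 0.2010
Σp_1ᵢ² = 0.02² + 0.44² + 0.13² + 0.14² + 0.27² = 0.0004 + 0.1936 + 0.0169 + 0.0196 + 0.0729 = 0.3034
Σp_2ᵢ² = 0.07² + 0.12² + 0.30² + 0.23² + 0.28² = 0.0049 + 0.0144 + 0.0900 + 0.0529 + 0.0784 = 0.2406
O = 0.2010 / √(0.3034 × 0.2406) = 0.2010 / 0.27018 = 0.7439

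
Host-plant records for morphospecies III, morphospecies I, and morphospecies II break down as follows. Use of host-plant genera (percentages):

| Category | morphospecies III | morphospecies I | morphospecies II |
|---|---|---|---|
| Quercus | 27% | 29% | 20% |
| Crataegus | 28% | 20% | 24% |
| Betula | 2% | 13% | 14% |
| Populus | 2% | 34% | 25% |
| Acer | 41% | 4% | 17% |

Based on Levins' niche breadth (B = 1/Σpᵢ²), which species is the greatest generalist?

morphospecies II

Convert percentages to proportions (divide by 100).
Σp_IIIᵢ² = 0.27² + 0.28² + 0.02² + 0.02² + 0.41² = 0.0729 + 0.0784 + 0.0004 + 0.0004 + 0.1681 = 0.3202
B_III = 1 / 0.3202 = 3.1230
Σp_Iᵢ² = 0.29² + 0.20² + 0.13² + 0.34² + 0.04² = 0.0841 + 0.0400 + 0.0169 + 0.1156 + 0.0016 = 0.2582
B_I = 1 / 0.2582 = 3.8730
Σp_IIᵢ² = 0.20² + 0.24² + 0.14² + 0.25² + 0.17² = 0.0400 + 0.0576 + 0.0196 + 0.0625 + 0.0289 = 0.2086
B_II = 1 / 0.2086 = 4.7939
Highest B → broadest niche (most generalist): morphospecies II (B = 4.79).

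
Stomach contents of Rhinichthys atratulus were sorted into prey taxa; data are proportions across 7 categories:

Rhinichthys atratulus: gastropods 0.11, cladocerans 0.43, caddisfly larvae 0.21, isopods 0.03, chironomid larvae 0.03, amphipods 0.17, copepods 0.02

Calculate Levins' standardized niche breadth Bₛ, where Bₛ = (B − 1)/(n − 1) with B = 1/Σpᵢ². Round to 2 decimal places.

0.45

Σpᵢ² = 0.11² + 0.43² + 0.21² + 0.03² + 0.03² + 0.17² + 0.02² = 0.0121 + 0.1849 + 0.0441 + 0.0009 + 0.0009 + 0.0289 + 0.0004 = 0.2722
B = 1 / 0.2722 = 3.6738
Bₛ = (B − 1)/(n − 1) = (3.6738 − 1)/(7 − 1) = 2.6738/6 = 0.4456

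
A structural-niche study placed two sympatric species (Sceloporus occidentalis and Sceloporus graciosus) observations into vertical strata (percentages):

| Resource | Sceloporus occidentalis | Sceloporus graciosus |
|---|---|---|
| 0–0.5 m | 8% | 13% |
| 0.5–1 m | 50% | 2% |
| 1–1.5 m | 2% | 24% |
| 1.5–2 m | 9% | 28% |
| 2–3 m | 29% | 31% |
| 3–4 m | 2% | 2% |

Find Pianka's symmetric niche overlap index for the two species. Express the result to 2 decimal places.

Convert percentages to proportions (divide by 100).
Σ p₁ᵢp₂ᵢ = 0.0104 + 0.0100 + 0.0048 + 0.0252 + 0.0899 + 0.0004 = 0.1407
Σp_1ᵢ² = 0.08² + 0.50² + 0.02² + 0.09² + 0.29² + 0.02² = 0.0064 + 0.2500 + 0.0004 + 0.0081 + 0.0841 + 0.0004 = 0.3494
Σp_2ᵢ² = 0.13² + 0.02² + 0.24² + 0.28² + 0.31² + 0.02² = 0.0169 + 0.0004 + 0.0576 + 0.0784 + 0.0961 + 0.0004 = 0.2498
O = 0.1407 / √(0.3494 × 0.2498) = 0.1407 / 0.29543 = 0.4763

0.48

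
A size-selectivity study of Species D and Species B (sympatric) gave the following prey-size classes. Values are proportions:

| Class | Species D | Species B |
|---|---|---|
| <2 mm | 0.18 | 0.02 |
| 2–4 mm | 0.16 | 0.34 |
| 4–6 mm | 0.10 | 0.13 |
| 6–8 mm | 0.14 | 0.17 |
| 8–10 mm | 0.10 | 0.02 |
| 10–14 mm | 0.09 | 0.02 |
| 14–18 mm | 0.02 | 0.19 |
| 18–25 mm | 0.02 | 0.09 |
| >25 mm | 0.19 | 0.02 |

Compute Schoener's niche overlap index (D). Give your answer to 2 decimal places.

0.52

Σ|p₁ᵢ − p₂ᵢ| = 0.16 + 0.18 + 0.03 + 0.03 + 0.08 + 0.07 + 0.17 + 0.07 + 0.17 = 0.96
D = 1 − ½ × 0.96 = 1 − 0.480 = 0.5200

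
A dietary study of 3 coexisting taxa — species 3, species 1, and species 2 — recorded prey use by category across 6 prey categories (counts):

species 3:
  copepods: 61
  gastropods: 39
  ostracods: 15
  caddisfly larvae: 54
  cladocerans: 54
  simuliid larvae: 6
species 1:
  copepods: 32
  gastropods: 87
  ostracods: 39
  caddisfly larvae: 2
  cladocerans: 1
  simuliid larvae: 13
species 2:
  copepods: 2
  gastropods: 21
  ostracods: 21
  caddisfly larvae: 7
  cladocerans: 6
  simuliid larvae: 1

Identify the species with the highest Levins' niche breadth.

species 3

Proportions for species 3 (n=229): 61/229=0.2664, 39/229=0.1703, 15/229=0.0655, 54/229=0.2358, 54/229=0.2358, 6/229=0.0262
Proportions for species 1 (n=174): 32/174=0.1839, 87/174=0.5000, 39/174=0.2241, 2/174=0.0115, 1/174=0.0057, 13/174=0.0747
Proportions for species 2 (n=58): 2/58=0.0345, 21/58=0.3621, 21/58=0.3621, 7/58=0.1207, 6/58=0.1034, 1/58=0.0172
Σp_3ᵢ² = 0.2664² + 0.1703² + 0.0655² + 0.2358² + 0.2358² + 0.0262² = 0.070969 + 0.029002 + 0.004290 + 0.055602 + 0.055602 + 0.000686 = 0.216151
B_3 = 1 / 0.216151 = 4.6264
Σp_1ᵢ² = 0.1839² + 0.5000² + 0.2241² + 0.0115² + 0.0057² + 0.0747² = 0.033819 + 0.250000 + 0.050221 + 0.000132 + 0.000032 + 0.005580 = 0.339784
B_1 = 1 / 0.339784 = 2.9430
Σp_2ᵢ² = 0.0345² + 0.3621² + 0.3621² + 0.1207² + 0.1034² + 0.0172² = 0.001190 + 0.131116 + 0.131116 + 0.014568 + 0.010692 + 0.000296 = 0.288978
B_2 = 1 / 0.288978 = 3.4605
Highest B → broadest niche (most generalist): species 3 (B = 4.63).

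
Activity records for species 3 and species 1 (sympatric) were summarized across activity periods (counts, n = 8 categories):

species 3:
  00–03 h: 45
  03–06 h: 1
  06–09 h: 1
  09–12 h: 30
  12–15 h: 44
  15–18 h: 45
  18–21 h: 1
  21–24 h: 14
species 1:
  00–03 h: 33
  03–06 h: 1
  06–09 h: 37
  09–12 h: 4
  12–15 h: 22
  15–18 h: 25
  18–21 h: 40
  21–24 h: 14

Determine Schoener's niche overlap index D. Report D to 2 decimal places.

0.57

Proportions for species 3 (n=181): 45/181=0.2486, 1/181=0.0055, 1/181=0.0055, 30/181=0.1657, 44/181=0.2431, 45/181=0.2486, 1/181=0.0055, 14/181=0.0773
Proportions for species 1 (n=176): 33/176=0.1875, 1/176=0.0057, 37/176=0.2102, 4/176=0.0227, 22/176=0.1250, 25/176=0.1420, 40/176=0.2273, 14/176=0.0795
Σ|p₁ᵢ − p₂ᵢ| = 0.0611 + 0.0002 + 0.2047 + 0.1430 + 0.1181 + 0.1066 + 0.2218 + 0.0022 = 0.8577
D = 1 − ½ × 0.8577 = 1 − 0.42885 = 0.57115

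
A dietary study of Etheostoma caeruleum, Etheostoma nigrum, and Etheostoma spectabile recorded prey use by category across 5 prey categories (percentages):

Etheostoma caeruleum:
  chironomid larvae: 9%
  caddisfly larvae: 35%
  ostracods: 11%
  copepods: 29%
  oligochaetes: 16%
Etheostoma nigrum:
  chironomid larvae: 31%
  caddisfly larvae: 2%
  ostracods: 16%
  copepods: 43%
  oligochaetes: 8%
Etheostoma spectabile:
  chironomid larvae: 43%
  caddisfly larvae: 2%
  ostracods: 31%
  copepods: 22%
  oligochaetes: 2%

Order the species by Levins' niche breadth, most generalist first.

Etheostoma caeruleum > Etheostoma nigrum > Etheostoma spectabile

Convert percentages to proportions (divide by 100).
Σp_caerᵢ² = 0.09² + 0.35² + 0.11² + 0.29² + 0.16² = 0.0081 + 0.1225 + 0.0121 + 0.0841 + 0.0256 = 0.2524
B_caer = 1 / 0.2524 = 3.9620
Σp_nigrᵢ² = 0.31² + 0.02² + 0.16² + 0.43² + 0.08² = 0.0961 + 0.0004 + 0.0256 + 0.1849 + 0.0064 = 0.3134
B_nigr = 1 / 0.3134 = 3.1908
Σp_specᵢ² = 0.43² + 0.02² + 0.31² + 0.22² + 0.02² = 0.1849 + 0.0004 + 0.0961 + 0.0484 + 0.0004 = 0.3302
B_spec = 1 / 0.3302 = 3.0285
Ranking by B (broadest → narrowest): Etheostoma caeruleum (3.96) > Etheostoma nigrum (3.19) > Etheostoma spectabile (3.03)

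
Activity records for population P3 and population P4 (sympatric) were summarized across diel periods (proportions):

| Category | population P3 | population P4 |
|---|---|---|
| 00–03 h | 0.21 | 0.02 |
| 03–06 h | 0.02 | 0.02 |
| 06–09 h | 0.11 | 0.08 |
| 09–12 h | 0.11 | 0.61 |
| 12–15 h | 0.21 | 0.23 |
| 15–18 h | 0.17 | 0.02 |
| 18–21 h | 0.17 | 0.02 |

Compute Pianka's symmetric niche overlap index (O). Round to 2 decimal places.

Σ p₁ᵢp₂ᵢ = 0.0042 + 0.0004 + 0.0088 + 0.0671 + 0.0483 + 0.0034 + 0.0034 = 0.1356
Σp_1ᵢ² = 0.21² + 0.02² + 0.11² + 0.11² + 0.21² + 0.17² + 0.17² = 0.0441 + 0.0004 + 0.0121 + 0.0121 + 0.0441 + 0.0289 + 0.0289 = 0.1706
Σp_2ᵢ² = 0.02² + 0.02² + 0.08² + 0.61² + 0.23² + 0.02² + 0.02² = 0.0004 + 0.0004 + 0.0064 + 0.3721 + 0.0529 + 0.0004 + 0.0004 = 0.4330
O = 0.1356 / √(0.1706 × 0.4330) = 0.1356 / 0.27179 = 0.4989

0.50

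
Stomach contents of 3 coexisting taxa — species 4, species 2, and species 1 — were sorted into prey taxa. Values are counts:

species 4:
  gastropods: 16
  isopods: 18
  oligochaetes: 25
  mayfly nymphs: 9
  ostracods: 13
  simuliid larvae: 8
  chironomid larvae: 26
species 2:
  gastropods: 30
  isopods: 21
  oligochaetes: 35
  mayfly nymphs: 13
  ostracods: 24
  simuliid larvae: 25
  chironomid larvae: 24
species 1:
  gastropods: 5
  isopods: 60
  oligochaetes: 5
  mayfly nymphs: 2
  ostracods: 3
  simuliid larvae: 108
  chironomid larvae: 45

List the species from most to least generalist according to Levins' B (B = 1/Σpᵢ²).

species 2 > species 4 > species 1

Proportions for species 4 (n=115): 16/115=0.1391, 18/115=0.1565, 25/115=0.2174, 9/115=0.0783, 13/115=0.1130, 8/115=0.0696, 26/115=0.2261
Proportions for species 2 (n=172): 30/172=0.1744, 21/172=0.1221, 35/172=0.2035, 13/172=0.0756, 24/172=0.1395, 25/172=0.1453, 24/172=0.1395
Proportions for species 1 (n=228): 5/228=0.0219, 60/228=0.2632, 5/228=0.0219, 2/228=0.0088, 3/228=0.0132, 108/228=0.4737, 45/228=0.1974
Σp_4ᵢ² = 0.1391² + 0.1565² + 0.2174² + 0.0783² + 0.1130² + 0.0696² + 0.2261² = 0.019349 + 0.024492 + 0.047263 + 0.006131 + 0.012769 + 0.004844 + 0.051121 = 0.165969
B_4 = 1 / 0.165969 = 6.0252
Σp_2ᵢ² = 0.1744² + 0.1221² + 0.2035² + 0.0756² + 0.1395² + 0.1453² + 0.1395² = 0.030415 + 0.014908 + 0.041412 + 0.005715 + 0.019460 + 0.021112 + 0.019460 = 0.152482
B_2 = 1 / 0.152482 = 6.5582
Σp_1ᵢ² = 0.0219² + 0.2632² + 0.0219² + 0.0088² + 0.0132² + 0.4737² + 0.1974² = 0.000480 + 0.069274 + 0.000480 + 0.000077 + 0.000174 + 0.224392 + 0.038967 = 0.333844
B_1 = 1 / 0.333844 = 2.9954
Ranking by B (broadest → narrowest): species 2 (6.56) > species 4 (6.03) > species 1 (3.00)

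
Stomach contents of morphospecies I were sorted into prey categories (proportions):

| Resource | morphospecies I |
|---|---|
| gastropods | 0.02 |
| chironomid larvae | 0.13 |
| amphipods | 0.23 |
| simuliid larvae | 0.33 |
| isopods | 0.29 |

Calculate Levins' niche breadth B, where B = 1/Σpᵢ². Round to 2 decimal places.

Σpᵢ² = 0.02² + 0.13² + 0.23² + 0.33² + 0.29² = 0.0004 + 0.0169 + 0.0529 + 0.1089 + 0.0841 = 0.2632
B = 1 / 0.2632 = 3.7994

3.80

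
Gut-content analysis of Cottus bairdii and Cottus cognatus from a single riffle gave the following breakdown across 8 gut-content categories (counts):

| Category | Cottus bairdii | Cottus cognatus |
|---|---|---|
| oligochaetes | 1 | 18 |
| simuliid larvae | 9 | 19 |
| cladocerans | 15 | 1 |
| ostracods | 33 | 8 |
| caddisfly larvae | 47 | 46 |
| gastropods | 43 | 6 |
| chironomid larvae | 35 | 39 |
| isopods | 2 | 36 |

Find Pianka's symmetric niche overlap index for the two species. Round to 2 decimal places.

0.70

Proportions for Cottus bairdii (n=185): 1/185=0.0054, 9/185=0.0486, 15/185=0.0811, 33/185=0.1784, 47/185=0.2541, 43/185=0.2324, 35/185=0.1892, 2/185=0.0108
Proportions for Cottus cognatus (n=173): 18/173=0.1040, 19/173=0.1098, 1/173=0.0058, 8/173=0.0462, 46/173=0.2659, 6/173=0.0347, 39/173=0.2254, 36/173=0.2081
Σ p₁ᵢp₂ᵢ = 0.000562 + 0.005336 + 0.000470 + 0.008242 + 0.067565 + 0.008064 + 0.042646 + 0.002247 = 0.135132
Σp_1ᵢ² = 0.0054² + 0.0486² + 0.0811² + 0.1784² + 0.2541² + 0.2324² + 0.1892² + 0.0108² = 0.000029 + 0.002362 + 0.006577 + 0.031827 + 0.064567 + 0.054010 + 0.035797 + 0.000117 = 0.195286
Σp_2ᵢ² = 0.1040² + 0.1098² + 0.0058² + 0.0462² + 0.2659² + 0.0347² + 0.2254² + 0.2081² = 0.010816 + 0.012056 + 0.000034 + 0.002134 + 0.070703 + 0.001204 + 0.050805 + 0.043306 = 0.191058
O = 0.135132 / √(0.195286 × 0.191058) = 0.135132 / 0.1931604 = 0.6996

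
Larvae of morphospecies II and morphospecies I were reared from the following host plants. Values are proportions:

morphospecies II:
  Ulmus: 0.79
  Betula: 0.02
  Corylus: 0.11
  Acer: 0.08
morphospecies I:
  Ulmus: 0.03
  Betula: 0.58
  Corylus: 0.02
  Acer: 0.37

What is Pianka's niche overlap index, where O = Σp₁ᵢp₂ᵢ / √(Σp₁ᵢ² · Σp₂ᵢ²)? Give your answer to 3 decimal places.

0.121

Σ p₁ᵢp₂ᵢ = 0.0237 + 0.0116 + 0.0022 + 0.0296 = 0.0671
Σp_1ᵢ² = 0.79² + 0.02² + 0.11² + 0.08² = 0.6241 + 0.0004 + 0.0121 + 0.0064 = 0.6430
Σp_2ᵢ² = 0.03² + 0.58² + 0.02² + 0.37² = 0.0009 + 0.3364 + 0.0004 + 0.1369 = 0.4746
O = 0.0671 / √(0.6430 × 0.4746) = 0.0671 / 0.552420 = 0.12147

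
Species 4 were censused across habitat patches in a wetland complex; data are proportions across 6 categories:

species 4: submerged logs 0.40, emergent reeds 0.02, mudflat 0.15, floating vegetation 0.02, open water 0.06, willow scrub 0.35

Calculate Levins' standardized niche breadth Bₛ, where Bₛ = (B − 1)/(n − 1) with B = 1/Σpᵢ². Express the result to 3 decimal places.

Σpᵢ² = 0.40² + 0.02² + 0.15² + 0.02² + 0.06² + 0.35² = 0.1600 + 0.0004 + 0.0225 + 0.0004 + 0.0036 + 0.1225 = 0.3094
B = 1 / 0.3094 = 3.23206
Bₛ = (B − 1)/(n − 1) = (3.23206 − 1)/(6 − 1) = 2.23206/5 = 0.44641

0.446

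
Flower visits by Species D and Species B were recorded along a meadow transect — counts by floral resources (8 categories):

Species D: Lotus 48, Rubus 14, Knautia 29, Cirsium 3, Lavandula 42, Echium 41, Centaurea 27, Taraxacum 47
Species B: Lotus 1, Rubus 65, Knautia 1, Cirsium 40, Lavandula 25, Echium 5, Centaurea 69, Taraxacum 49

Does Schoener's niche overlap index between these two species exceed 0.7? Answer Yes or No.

Proportions for Species D (n=251): 48/251=0.1912, 14/251=0.0558, 29/251=0.1155, 3/251=0.0120, 42/251=0.1673, 41/251=0.1633, 27/251=0.1076, 47/251=0.1873
Proportions for Species B (n=255): 1/255=0.0039, 65/255=0.2549, 1/255=0.0039, 40/255=0.1569, 25/255=0.0980, 5/255=0.0196, 69/255=0.2706, 49/255=0.1922
Σ|p₁ᵢ − p₂ᵢ| = 0.1873 + 0.1991 + 0.1116 + 0.1449 + 0.0693 + 0.1437 + 0.1630 + 0.0049 = 1.0238
D = 1 − ½ × 1.0238 = 1 − 0.51190 = 0.48810
D = 0.48810 < 0.7 → No.

No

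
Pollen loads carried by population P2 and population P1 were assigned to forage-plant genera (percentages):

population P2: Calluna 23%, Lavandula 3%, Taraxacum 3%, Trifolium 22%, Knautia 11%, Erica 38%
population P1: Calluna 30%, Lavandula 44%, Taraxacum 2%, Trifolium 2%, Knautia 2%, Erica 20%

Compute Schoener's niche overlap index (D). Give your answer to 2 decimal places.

0.52

Convert percentages to proportions (divide by 100).
Σ|p₁ᵢ − p₂ᵢ| = 0.07 + 0.41 + 0.01 + 0.20 + 0.09 + 0.18 = 0.96
D = 1 − ½ × 0.96 = 1 − 0.480 = 0.5200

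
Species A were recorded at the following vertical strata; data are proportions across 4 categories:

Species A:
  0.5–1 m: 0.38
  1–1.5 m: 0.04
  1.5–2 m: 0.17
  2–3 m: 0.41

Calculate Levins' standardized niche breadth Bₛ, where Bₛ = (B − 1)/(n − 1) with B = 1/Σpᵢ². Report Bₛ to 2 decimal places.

Σpᵢ² = 0.38² + 0.04² + 0.17² + 0.41² = 0.1444 + 0.0016 + 0.0289 + 0.1681 = 0.3430
B = 1 / 0.3430 = 2.9155
Bₛ = (B − 1)/(n − 1) = (2.9155 − 1)/(4 − 1) = 1.9155/3 = 0.6385

0.64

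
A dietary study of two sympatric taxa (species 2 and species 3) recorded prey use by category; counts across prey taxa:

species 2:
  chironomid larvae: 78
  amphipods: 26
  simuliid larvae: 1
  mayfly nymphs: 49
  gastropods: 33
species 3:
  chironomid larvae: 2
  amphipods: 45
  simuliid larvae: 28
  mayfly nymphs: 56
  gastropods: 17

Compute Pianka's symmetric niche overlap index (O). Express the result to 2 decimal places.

0.58

Proportions for species 2 (n=187): 78/187=0.4171, 26/187=0.1390, 1/187=0.0053, 49/187=0.2620, 33/187=0.1765
Proportions for species 3 (n=148): 2/148=0.0135, 45/148=0.3041, 28/148=0.1892, 56/148=0.3784, 17/148=0.1149
Σ p₁ᵢp₂ᵢ = 0.005631 + 0.042270 + 0.001003 + 0.099141 + 0.020280 = 0.168325
Σp_1ᵢ² = 0.4171² + 0.1390² + 0.0053² + 0.2620² + 0.1765² = 0.173972 + 0.019321 + 0.000028 + 0.068644 + 0.031152 = 0.293117
Σp_2ᵢ² = 0.0135² + 0.3041² + 0.1892² + 0.3784² + 0.1149² = 0.000182 + 0.092477 + 0.035797 + 0.143187 + 0.013202 = 0.284845
O = 0.168325 / √(0.293117 × 0.284845) = 0.168325 / 0.2889514 = 0.5825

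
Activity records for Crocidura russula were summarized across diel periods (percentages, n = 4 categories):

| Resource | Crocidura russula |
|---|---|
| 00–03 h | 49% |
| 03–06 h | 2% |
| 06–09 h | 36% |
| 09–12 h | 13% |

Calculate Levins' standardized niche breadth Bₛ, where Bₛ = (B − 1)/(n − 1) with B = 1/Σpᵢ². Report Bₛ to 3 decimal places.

Convert percentages to proportions (divide by 100).
Σpᵢ² = 0.49² + 0.02² + 0.36² + 0.13² = 0.2401 + 0.0004 + 0.1296 + 0.0169 = 0.3870
B = 1 / 0.3870 = 2.58398
Bₛ = (B − 1)/(n − 1) = (2.58398 − 1)/(4 − 1) = 1.58398/3 = 0.52799

0.528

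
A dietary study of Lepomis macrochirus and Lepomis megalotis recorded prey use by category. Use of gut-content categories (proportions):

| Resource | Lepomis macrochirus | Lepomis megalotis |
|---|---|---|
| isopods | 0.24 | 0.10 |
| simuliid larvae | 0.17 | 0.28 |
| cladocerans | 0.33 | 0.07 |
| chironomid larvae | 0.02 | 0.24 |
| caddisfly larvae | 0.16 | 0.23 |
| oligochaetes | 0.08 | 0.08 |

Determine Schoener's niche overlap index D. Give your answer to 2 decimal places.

Σ|p₁ᵢ − p₂ᵢ| = 0.14 + 0.11 + 0.26 + 0.22 + 0.07 + 0.00 = 0.80
D = 1 − ½ × 0.80 = 1 − 0.400 = 0.6000

0.60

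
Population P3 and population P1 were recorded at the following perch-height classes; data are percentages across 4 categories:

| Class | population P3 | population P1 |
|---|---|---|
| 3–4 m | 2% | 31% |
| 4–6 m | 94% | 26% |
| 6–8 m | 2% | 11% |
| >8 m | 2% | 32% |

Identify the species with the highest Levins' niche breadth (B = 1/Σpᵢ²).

Convert percentages to proportions (divide by 100).
Σp_P3ᵢ² = 0.02² + 0.94² + 0.02² + 0.02² = 0.0004 + 0.8836 + 0.0004 + 0.0004 = 0.8848
B_P3 = 1 / 0.8848 = 1.1302
Σp_P1ᵢ² = 0.31² + 0.26² + 0.11² + 0.32² = 0.0961 + 0.0676 + 0.0121 + 0.1024 = 0.2782
B_P1 = 1 / 0.2782 = 3.5945
Highest B → broadest niche (most generalist): population P1 (B = 3.59).

population P1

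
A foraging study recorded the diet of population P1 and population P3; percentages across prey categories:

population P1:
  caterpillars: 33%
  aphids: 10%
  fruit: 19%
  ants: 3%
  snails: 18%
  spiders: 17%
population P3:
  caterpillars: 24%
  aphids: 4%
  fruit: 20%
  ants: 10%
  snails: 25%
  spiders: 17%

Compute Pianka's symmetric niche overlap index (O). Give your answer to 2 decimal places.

0.95

Convert percentages to proportions (divide by 100).
Σ p₁ᵢp₂ᵢ = 0.0792 + 0.0040 + 0.0380 + 0.0030 + 0.0450 + 0.0289 = 0.1981
Σp_1ᵢ² = 0.33² + 0.10² + 0.19² + 0.03² + 0.18² + 0.17² = 0.1089 + 0.0100 + 0.0361 + 0.0009 + 0.0324 + 0.0289 = 0.2172
Σp_2ᵢ² = 0.24² + 0.04² + 0.20² + 0.10² + 0.25² + 0.17² = 0.0576 + 0.0016 + 0.0400 + 0.0100 + 0.0625 + 0.0289 = 0.2006
O = 0.1981 / √(0.2172 × 0.2006) = 0.1981 / 0.20874 = 0.9490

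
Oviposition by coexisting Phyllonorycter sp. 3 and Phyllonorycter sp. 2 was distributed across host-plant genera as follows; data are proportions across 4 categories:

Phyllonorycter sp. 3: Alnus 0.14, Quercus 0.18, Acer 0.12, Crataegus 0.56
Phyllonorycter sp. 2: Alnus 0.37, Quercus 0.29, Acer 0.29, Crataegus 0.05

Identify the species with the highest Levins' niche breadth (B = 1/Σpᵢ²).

Phyllonorycter sp. 2

Σp_3ᵢ² = 0.14² + 0.18² + 0.12² + 0.56² = 0.0196 + 0.0324 + 0.0144 + 0.3136 = 0.3800
B_3 = 1 / 0.3800 = 2.6316
Σp_2ᵢ² = 0.37² + 0.29² + 0.29² + 0.05² = 0.1369 + 0.0841 + 0.0841 + 0.0025 = 0.3076
B_2 = 1 / 0.3076 = 3.2510
Highest B → broadest niche (most generalist): Phyllonorycter sp. 2 (B = 3.25).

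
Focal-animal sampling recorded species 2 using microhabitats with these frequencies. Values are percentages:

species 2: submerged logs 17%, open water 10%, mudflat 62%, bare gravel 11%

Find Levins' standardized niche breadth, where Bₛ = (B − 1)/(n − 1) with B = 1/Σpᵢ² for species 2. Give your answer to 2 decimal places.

Convert percentages to proportions (divide by 100).
Σpᵢ² = 0.17² + 0.10² + 0.62² + 0.11² = 0.0289 + 0.0100 + 0.3844 + 0.0121 = 0.4354
B = 1 / 0.4354 = 2.2967
Bₛ = (B − 1)/(n − 1) = (2.2967 − 1)/(4 − 1) = 1.2967/3 = 0.4322

0.43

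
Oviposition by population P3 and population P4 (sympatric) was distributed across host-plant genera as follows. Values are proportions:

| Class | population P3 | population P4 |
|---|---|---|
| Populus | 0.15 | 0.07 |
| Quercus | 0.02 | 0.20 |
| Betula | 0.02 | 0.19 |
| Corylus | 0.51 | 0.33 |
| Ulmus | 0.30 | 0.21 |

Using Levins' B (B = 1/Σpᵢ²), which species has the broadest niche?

Σp_P3ᵢ² = 0.15² + 0.02² + 0.02² + 0.51² + 0.30² = 0.0225 + 0.0004 + 0.0004 + 0.2601 + 0.0900 = 0.3734
B_P3 = 1 / 0.3734 = 2.6781
Σp_P4ᵢ² = 0.07² + 0.20² + 0.19² + 0.33² + 0.21² = 0.0049 + 0.0400 + 0.0361 + 0.1089 + 0.0441 = 0.2340
B_P4 = 1 / 0.2340 = 4.2735
Highest B → broadest niche (most generalist): population P4 (B = 4.27).

population P4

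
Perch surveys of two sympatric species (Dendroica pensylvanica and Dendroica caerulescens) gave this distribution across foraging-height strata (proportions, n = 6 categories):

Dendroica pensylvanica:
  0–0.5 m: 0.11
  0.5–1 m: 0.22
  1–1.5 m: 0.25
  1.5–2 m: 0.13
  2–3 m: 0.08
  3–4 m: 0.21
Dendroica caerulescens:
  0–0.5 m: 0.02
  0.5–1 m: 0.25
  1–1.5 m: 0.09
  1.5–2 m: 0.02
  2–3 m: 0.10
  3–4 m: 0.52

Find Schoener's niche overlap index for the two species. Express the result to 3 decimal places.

Σ|p₁ᵢ − p₂ᵢ| = 0.09 + 0.03 + 0.16 + 0.11 + 0.02 + 0.31 = 0.72
D = 1 − ½ × 0.72 = 1 − 0.360 = 0.64000

0.640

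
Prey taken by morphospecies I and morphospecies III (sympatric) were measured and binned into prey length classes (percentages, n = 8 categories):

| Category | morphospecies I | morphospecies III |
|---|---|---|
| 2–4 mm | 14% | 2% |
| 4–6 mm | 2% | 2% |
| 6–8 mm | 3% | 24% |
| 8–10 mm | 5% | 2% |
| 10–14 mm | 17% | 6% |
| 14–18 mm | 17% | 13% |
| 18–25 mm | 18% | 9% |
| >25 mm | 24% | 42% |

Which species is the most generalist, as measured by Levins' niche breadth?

Convert percentages to proportions (divide by 100).
Σp_Iᵢ² = 0.14² + 0.02² + 0.03² + 0.05² + 0.17² + 0.17² + 0.18² + 0.24² = 0.0196 + 0.0004 + 0.0009 + 0.0025 + 0.0289 + 0.0289 + 0.0324 + 0.0576 = 0.1712
B_I = 1 / 0.1712 = 5.8411
Σp_IIIᵢ² = 0.02² + 0.02² + 0.24² + 0.02² + 0.06² + 0.13² + 0.09² + 0.42² = 0.0004 + 0.0004 + 0.0576 + 0.0004 + 0.0036 + 0.0169 + 0.0081 + 0.1764 = 0.2638
B_III = 1 / 0.2638 = 3.7908
Highest B → broadest niche (most generalist): morphospecies I (B = 5.84).

morphospecies I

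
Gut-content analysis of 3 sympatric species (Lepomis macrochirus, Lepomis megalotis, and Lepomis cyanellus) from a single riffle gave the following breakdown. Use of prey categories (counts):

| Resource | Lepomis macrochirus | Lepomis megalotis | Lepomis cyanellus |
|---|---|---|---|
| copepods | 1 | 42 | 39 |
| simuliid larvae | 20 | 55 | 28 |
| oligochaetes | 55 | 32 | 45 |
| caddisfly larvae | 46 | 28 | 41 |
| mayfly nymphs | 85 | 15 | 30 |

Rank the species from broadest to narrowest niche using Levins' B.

Lepomis cyanellus > Lepomis megalotis > Lepomis macrochirus

Proportions for Lepomis macrochirus (n=207): 1/207=0.0048, 20/207=0.0966, 55/207=0.2657, 46/207=0.2222, 85/207=0.4106
Proportions for Lepomis megalotis (n=172): 42/172=0.2442, 55/172=0.3198, 32/172=0.1860, 28/172=0.1628, 15/172=0.0872
Proportions for Lepomis cyanellus (n=183): 39/183=0.2131, 28/183=0.1530, 45/183=0.2459, 41/183=0.2240, 30/183=0.1639
Σp_macrᵢ² = 0.0048² + 0.0966² + 0.2657² + 0.2222² + 0.4106² = 0.000023 + 0.009332 + 0.070596 + 0.049373 + 0.168592 = 0.297916
B_macr = 1 / 0.297916 = 3.3567
Σp_megaᵢ² = 0.2442² + 0.3198² + 0.1860² + 0.1628² + 0.0872² = 0.059634 + 0.102272 + 0.034596 + 0.026504 + 0.007604 = 0.230610
B_mega = 1 / 0.230610 = 4.3363
Σp_cyanᵢ² = 0.2131² + 0.1530² + 0.2459² + 0.2240² + 0.1639² = 0.045412 + 0.023409 + 0.060467 + 0.050176 + 0.026863 = 0.206327
B_cyan = 1 / 0.206327 = 4.8467
Ranking by B (broadest → narrowest): Lepomis cyanellus (4.85) > Lepomis megalotis (4.34) > Lepomis macrochirus (3.36)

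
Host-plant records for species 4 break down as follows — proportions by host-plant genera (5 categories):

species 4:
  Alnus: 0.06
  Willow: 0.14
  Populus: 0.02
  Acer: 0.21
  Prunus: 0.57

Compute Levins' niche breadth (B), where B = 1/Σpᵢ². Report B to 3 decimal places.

2.547

Σpᵢ² = 0.06² + 0.14² + 0.02² + 0.21² + 0.57² = 0.0036 + 0.0196 + 0.0004 + 0.0441 + 0.3249 = 0.3926
B = 1 / 0.3926 = 2.54712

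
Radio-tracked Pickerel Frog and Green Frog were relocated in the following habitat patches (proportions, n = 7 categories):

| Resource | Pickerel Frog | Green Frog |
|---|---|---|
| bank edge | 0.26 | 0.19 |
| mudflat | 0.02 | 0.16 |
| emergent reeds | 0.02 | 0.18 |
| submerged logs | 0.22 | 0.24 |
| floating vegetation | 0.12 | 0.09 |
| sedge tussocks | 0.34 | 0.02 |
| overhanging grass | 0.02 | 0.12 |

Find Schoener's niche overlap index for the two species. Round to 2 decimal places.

Σ|p₁ᵢ − p₂ᵢ| = 0.07 + 0.14 + 0.16 + 0.02 + 0.03 + 0.32 + 0.10 = 0.84
D = 1 − ½ × 0.84 = 1 − 0.420 = 0.5800

0.58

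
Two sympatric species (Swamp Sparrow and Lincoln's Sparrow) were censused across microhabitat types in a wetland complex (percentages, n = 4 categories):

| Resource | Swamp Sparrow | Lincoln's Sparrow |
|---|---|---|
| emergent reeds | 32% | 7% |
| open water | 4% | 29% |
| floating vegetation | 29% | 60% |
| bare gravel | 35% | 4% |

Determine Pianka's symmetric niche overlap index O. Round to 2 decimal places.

Convert percentages to proportions (divide by 100).
Σ p₁ᵢp₂ᵢ = 0.0224 + 0.0116 + 0.1740 + 0.0140 = 0.2220
Σp_1ᵢ² = 0.32² + 0.04² + 0.29² + 0.35² = 0.1024 + 0.0016 + 0.0841 + 0.1225 = 0.3106
Σp_2ᵢ² = 0.07² + 0.29² + 0.60² + 0.04² = 0.0049 + 0.0841 + 0.3600 + 0.0016 = 0.4506
O = 0.2220 / √(0.3106 × 0.4506) = 0.2220 / 0.37411 = 0.5934

0.59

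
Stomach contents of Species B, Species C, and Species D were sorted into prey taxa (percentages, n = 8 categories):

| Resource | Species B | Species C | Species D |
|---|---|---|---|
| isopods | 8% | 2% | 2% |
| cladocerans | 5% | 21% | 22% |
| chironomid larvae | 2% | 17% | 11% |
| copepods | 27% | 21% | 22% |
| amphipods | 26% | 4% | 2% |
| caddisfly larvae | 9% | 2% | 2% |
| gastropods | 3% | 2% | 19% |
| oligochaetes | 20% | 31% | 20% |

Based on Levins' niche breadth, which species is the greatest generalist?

Convert percentages to proportions (divide by 100).
Σp_Bᵢ² = 0.08² + 0.05² + 0.02² + 0.27² + 0.26² + 0.09² + 0.03² + 0.20² = 0.0064 + 0.0025 + 0.0004 + 0.0729 + 0.0676 + 0.0081 + 0.0009 + 0.0400 = 0.1988
B_B = 1 / 0.1988 = 5.0302
Σp_Cᵢ² = 0.02² + 0.21² + 0.17² + 0.21² + 0.04² + 0.02² + 0.02² + 0.31² = 0.0004 + 0.0441 + 0.0289 + 0.0441 + 0.0016 + 0.0004 + 0.0004 + 0.0961 = 0.2160
B_C = 1 / 0.2160 = 4.6296
Σp_Dᵢ² = 0.02² + 0.22² + 0.11² + 0.22² + 0.02² + 0.02² + 0.19² + 0.20² = 0.0004 + 0.0484 + 0.0121 + 0.0484 + 0.0004 + 0.0004 + 0.0361 + 0.0400 = 0.1862
B_D = 1 / 0.1862 = 5.3706
Highest B → broadest niche (most generalist): Species D (B = 5.37).

Species D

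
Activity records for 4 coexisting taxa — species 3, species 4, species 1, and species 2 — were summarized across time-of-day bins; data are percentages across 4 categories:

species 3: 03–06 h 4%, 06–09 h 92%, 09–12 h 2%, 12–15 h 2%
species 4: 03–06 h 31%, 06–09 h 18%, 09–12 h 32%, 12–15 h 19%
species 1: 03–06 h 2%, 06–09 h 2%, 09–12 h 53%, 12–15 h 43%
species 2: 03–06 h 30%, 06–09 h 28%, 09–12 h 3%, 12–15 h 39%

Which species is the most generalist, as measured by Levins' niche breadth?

Convert percentages to proportions (divide by 100).
Σp_3ᵢ² = 0.04² + 0.92² + 0.02² + 0.02² = 0.0016 + 0.8464 + 0.0004 + 0.0004 = 0.8488
B_3 = 1 / 0.8488 = 1.1781
Σp_4ᵢ² = 0.31² + 0.18² + 0.32² + 0.19² = 0.0961 + 0.0324 + 0.1024 + 0.0361 = 0.2670
B_4 = 1 / 0.2670 = 3.7453
Σp_1ᵢ² = 0.02² + 0.02² + 0.53² + 0.43² = 0.0004 + 0.0004 + 0.2809 + 0.1849 = 0.4666
B_1 = 1 / 0.4666 = 2.1432
Σp_2ᵢ² = 0.30² + 0.28² + 0.03² + 0.39² = 0.0900 + 0.0784 + 0.0009 + 0.1521 = 0.3214
B_2 = 1 / 0.3214 = 3.1114
Highest B → broadest niche (most generalist): species 4 (B = 3.75).

species 4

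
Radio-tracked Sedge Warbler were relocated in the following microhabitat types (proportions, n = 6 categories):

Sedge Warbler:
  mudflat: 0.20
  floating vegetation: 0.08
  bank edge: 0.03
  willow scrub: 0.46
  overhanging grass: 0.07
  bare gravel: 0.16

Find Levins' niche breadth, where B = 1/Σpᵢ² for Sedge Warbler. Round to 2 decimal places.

3.46

Σpᵢ² = 0.20² + 0.08² + 0.03² + 0.46² + 0.07² + 0.16² = 0.0400 + 0.0064 + 0.0009 + 0.2116 + 0.0049 + 0.0256 = 0.2894
B = 1 / 0.2894 = 3.4554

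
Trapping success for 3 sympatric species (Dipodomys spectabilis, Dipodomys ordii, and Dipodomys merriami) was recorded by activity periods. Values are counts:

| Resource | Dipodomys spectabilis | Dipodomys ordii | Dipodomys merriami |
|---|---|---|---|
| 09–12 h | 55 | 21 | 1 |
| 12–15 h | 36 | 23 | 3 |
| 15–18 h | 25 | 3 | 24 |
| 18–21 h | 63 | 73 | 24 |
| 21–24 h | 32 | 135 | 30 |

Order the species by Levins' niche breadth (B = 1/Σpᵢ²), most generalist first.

Dipodomys spectabilis > Dipodomys merriami > Dipodomys ordii

Proportions for Dipodomys spectabilis (n=211): 55/211=0.2607, 36/211=0.1706, 25/211=0.1185, 63/211=0.2986, 32/211=0.1517
Proportions for Dipodomys ordii (n=255): 21/255=0.0824, 23/255=0.0902, 3/255=0.0118, 73/255=0.2863, 135/255=0.5294
Proportions for Dipodomys merriami (n=82): 1/82=0.0122, 3/82=0.0366, 24/82=0.2927, 24/82=0.2927, 30/82=0.3659
Σp_specᵢ² = 0.2607² + 0.1706² + 0.1185² + 0.2986² + 0.1517² = 0.067964 + 0.029104 + 0.014042 + 0.089162 + 0.023013 = 0.223285
B_spec = 1 / 0.223285 = 4.4786
Σp_ordiᵢ² = 0.0824² + 0.0902² + 0.0118² + 0.2863² + 0.5294² = 0.006790 + 0.008136 + 0.000139 + 0.081968 + 0.280264 = 0.377297
B_ordi = 1 / 0.377297 = 2.6504
Σp_merrᵢ² = 0.0122² + 0.0366² + 0.2927² + 0.2927² + 0.3659² = 0.000149 + 0.001340 + 0.085673 + 0.085673 + 0.133883 = 0.306718
B_merr = 1 / 0.306718 = 3.2603
Ranking by B (broadest → narrowest): Dipodomys spectabilis (4.48) > Dipodomys merriami (3.26) > Dipodomys ordii (2.65)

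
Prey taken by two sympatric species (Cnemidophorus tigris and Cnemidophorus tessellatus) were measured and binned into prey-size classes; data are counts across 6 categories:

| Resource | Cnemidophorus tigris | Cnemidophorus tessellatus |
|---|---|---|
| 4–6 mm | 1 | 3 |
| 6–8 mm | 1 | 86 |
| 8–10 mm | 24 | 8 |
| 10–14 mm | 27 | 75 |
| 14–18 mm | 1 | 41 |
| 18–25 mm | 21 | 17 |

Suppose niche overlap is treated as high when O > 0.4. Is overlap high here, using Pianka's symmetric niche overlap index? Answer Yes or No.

Proportions for Cnemidophorus tigris (n=75): 1/75=0.0133, 1/75=0.0133, 24/75=0.3200, 27/75=0.3600, 1/75=0.0133, 21/75=0.2800
Proportions for Cnemidophorus tessellatus (n=230): 3/230=0.0130, 86/230=0.3739, 8/230=0.0348, 75/230=0.3261, 41/230=0.1783, 17/230=0.0739
Σ p₁ᵢp₂ᵢ = 0.000173 + 0.004973 + 0.011136 + 0.117396 + 0.002371 + 0.020692 = 0.156741
Σp_1ᵢ² = 0.0133² + 0.0133² + 0.3200² + 0.3600² + 0.0133² + 0.2800² = 0.000177 + 0.000177 + 0.102400 + 0.129600 + 0.000177 + 0.078400 = 0.310931
Σp_2ᵢ² = 0.0130² + 0.3739² + 0.0348² + 0.3261² + 0.1783² + 0.0739² = 0.000169 + 0.139801 + 0.001211 + 0.106341 + 0.031791 + 0.005461 = 0.284774
O = 0.156741 / √(0.310931 × 0.284774) = 0.156741 / 0.2975652 = 0.5267
O = 0.5267 > 0.4 → Yes.

Yes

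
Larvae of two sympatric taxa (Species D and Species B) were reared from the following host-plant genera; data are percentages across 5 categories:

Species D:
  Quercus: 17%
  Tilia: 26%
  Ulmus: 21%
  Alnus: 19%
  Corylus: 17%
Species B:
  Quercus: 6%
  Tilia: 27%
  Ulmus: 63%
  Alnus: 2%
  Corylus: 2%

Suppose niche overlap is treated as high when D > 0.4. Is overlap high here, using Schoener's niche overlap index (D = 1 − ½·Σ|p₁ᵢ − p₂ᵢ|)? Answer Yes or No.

Convert percentages to proportions (divide by 100).
Σ|p₁ᵢ − p₂ᵢ| = 0.11 + 0.01 + 0.42 + 0.17 + 0.15 = 0.86
D = 1 − ½ × 0.86 = 1 − 0.430 = 0.5700
D = 0.5700 > 0.4 → Yes.

Yes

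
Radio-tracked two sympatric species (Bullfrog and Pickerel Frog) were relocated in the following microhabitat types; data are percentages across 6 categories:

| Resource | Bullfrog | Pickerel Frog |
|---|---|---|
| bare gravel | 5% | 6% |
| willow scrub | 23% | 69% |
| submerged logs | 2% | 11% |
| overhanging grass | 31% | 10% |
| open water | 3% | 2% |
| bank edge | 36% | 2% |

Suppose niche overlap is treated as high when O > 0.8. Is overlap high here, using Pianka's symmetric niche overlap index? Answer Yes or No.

No

Convert percentages to proportions (divide by 100).
Σ p₁ᵢp₂ᵢ = 0.0030 + 0.1587 + 0.0022 + 0.0310 + 0.0006 + 0.0072 = 0.2027
Σp_1ᵢ² = 0.05² + 0.23² + 0.02² + 0.31² + 0.03² + 0.36² = 0.0025 + 0.0529 + 0.0004 + 0.0961 + 0.0009 + 0.1296 = 0.2824
Σp_2ᵢ² = 0.06² + 0.69² + 0.11² + 0.10² + 0.02² + 0.02² = 0.0036 + 0.4761 + 0.0121 + 0.0100 + 0.0004 + 0.0004 = 0.5026
O = 0.2027 / √(0.2824 × 0.5026) = 0.2027 / 0.37674 = 0.5380
O = 0.5380 < 0.8 → No.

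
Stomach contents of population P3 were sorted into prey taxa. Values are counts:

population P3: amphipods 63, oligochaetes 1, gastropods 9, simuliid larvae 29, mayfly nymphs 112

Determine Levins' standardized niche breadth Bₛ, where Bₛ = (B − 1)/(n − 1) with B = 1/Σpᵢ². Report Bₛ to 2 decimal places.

0.41

Proportions for population P3 (n=214): 63/214=0.2944, 1/214=0.0047, 9/214=0.0421, 29/214=0.1355, 112/214=0.5234
Σpᵢ² = 0.2944² + 0.0047² + 0.0421² + 0.1355² + 0.5234² = 0.086671 + 0.000022 + 0.001772 + 0.018360 + 0.273948 = 0.380773
B = 1 / 0.380773 = 2.6262
Bₛ = (B − 1)/(n − 1) = (2.6262 − 1)/(5 − 1) = 1.6262/4 = 0.4066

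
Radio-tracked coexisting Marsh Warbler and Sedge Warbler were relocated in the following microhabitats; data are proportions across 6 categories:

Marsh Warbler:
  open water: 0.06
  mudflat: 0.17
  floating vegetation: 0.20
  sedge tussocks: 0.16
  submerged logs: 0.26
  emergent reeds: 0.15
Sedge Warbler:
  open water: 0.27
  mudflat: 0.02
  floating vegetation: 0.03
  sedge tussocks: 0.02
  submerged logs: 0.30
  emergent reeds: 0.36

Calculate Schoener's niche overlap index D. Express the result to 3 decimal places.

0.540

Σ|p₁ᵢ − p₂ᵢ| = 0.21 + 0.15 + 0.17 + 0.14 + 0.04 + 0.21 = 0.92
D = 1 − ½ × 0.92 = 1 − 0.460 = 0.54000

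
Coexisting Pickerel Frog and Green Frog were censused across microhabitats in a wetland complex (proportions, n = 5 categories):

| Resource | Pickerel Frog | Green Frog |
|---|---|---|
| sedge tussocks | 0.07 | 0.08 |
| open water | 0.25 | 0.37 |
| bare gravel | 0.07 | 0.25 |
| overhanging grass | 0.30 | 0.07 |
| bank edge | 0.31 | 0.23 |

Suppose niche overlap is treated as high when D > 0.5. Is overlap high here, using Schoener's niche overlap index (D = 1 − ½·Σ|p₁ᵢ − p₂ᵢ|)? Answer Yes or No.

Σ|p₁ᵢ − p₂ᵢ| = 0.01 + 0.12 + 0.18 + 0.23 + 0.08 = 0.62
D = 1 − ½ × 0.62 = 1 − 0.310 = 0.6900
D = 0.6900 > 0.5 → Yes.

Yes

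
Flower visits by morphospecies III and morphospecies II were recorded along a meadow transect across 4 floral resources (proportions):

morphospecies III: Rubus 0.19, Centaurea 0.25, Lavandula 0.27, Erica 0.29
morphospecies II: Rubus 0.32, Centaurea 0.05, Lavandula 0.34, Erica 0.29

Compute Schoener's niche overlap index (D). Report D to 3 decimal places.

Σ|p₁ᵢ − p₂ᵢ| = 0.13 + 0.20 + 0.07 + 0.00 = 0.40
D = 1 − ½ × 0.40 = 1 − 0.200 = 0.80000

0.800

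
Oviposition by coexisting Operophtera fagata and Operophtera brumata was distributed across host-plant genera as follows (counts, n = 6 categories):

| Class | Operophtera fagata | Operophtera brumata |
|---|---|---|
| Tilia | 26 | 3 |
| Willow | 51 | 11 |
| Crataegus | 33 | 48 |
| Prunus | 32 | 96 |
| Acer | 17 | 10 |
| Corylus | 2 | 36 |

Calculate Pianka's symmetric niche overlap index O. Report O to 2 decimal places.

0.64

Proportions for Operophtera fagata (n=161): 26/161=0.1615, 51/161=0.3168, 33/161=0.2050, 32/161=0.1988, 17/161=0.1056, 2/161=0.0124
Proportions for Operophtera brumata (n=204): 3/204=0.0147, 11/204=0.0539, 48/204=0.2353, 96/204=0.4706, 10/204=0.0490, 36/204=0.1765
Σ p₁ᵢp₂ᵢ = 0.002374 + 0.017076 + 0.048237 + 0.093555 + 0.005174 + 0.002189 = 0.168605
Σp_1ᵢ² = 0.1615² + 0.3168² + 0.2050² + 0.1988² + 0.1056² + 0.0124² = 0.026082 + 0.100362 + 0.042025 + 0.039521 + 0.011151 + 0.000154 = 0.219295
Σp_2ᵢ² = 0.0147² + 0.0539² + 0.2353² + 0.4706² + 0.0490² + 0.1765² = 0.000216 + 0.002905 + 0.055366 + 0.221464 + 0.002401 + 0.031152 = 0.313504
O = 0.168605 / √(0.219295 × 0.313504) = 0.168605 / 0.2622019 = 0.6430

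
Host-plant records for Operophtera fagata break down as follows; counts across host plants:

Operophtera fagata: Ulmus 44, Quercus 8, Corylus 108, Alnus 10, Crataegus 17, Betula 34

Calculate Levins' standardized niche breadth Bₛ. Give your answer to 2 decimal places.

Proportions for Operophtera fagata (n=221): 44/221=0.1991, 8/221=0.0362, 108/221=0.4887, 10/221=0.0452, 17/221=0.0769, 34/221=0.1538
Σpᵢ² = 0.1991² + 0.0362² + 0.4887² + 0.0452² + 0.0769² + 0.1538² = 0.039641 + 0.001310 + 0.238828 + 0.002043 + 0.005914 + 0.023654 = 0.311390
B = 1 / 0.311390 = 3.2114
Bₛ = (B − 1)/(n − 1) = (3.2114 − 1)/(6 − 1) = 2.2114/5 = 0.4423

0.44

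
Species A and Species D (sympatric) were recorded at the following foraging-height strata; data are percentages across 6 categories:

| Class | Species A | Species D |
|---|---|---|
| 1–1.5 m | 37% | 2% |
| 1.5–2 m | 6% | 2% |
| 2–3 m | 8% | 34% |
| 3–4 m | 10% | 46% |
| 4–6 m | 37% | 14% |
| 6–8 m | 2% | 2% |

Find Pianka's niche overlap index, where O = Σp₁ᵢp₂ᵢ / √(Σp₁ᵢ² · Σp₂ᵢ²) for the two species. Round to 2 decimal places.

0.42

Convert percentages to proportions (divide by 100).
Σ p₁ᵢp₂ᵢ = 0.0074 + 0.0012 + 0.0272 + 0.0460 + 0.0518 + 0.0004 = 0.1340
Σp_1ᵢ² = 0.37² + 0.06² + 0.08² + 0.10² + 0.37² + 0.02² = 0.1369 + 0.0036 + 0.0064 + 0.0100 + 0.1369 + 0.0004 = 0.2942
Σp_2ᵢ² = 0.02² + 0.02² + 0.34² + 0.46² + 0.14² + 0.02² = 0.0004 + 0.0004 + 0.1156 + 0.2116 + 0.0196 + 0.0004 = 0.3480
O = 0.1340 / √(0.2942 × 0.3480) = 0.1340 / 0.31997 = 0.4188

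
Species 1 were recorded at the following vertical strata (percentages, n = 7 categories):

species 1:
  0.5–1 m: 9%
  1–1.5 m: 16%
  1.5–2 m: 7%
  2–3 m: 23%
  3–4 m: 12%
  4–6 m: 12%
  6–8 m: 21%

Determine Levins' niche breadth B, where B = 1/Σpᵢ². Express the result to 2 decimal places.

Convert percentages to proportions (divide by 100).
Σpᵢ² = 0.09² + 0.16² + 0.07² + 0.23² + 0.12² + 0.12² + 0.21² = 0.0081 + 0.0256 + 0.0049 + 0.0529 + 0.0144 + 0.0144 + 0.0441 = 0.1644
B = 1 / 0.1644 = 6.0827

6.08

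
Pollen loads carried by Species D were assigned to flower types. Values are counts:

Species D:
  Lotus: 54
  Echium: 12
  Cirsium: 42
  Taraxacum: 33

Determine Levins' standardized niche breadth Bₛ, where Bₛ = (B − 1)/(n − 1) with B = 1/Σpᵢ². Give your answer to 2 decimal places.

Proportions for Species D (n=141): 54/141=0.3830, 12/141=0.0851, 42/141=0.2979, 33/141=0.2340
Σpᵢ² = 0.3830² + 0.0851² + 0.2979² + 0.2340² = 0.146689 + 0.007242 + 0.088744 + 0.054756 = 0.297431
B = 1 / 0.297431 = 3.3621
Bₛ = (B − 1)/(n − 1) = (3.3621 − 1)/(4 − 1) = 2.3621/3 = 0.7874

0.79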